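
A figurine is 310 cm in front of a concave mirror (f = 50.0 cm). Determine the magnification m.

m = -0.192

1/d_i = 1/f − 1/d_o = 1/(50.00) − 1/(310) = 0.01677, so d_i = 59.62 cm.
m = −d_i/d_o = −(59.62)/(310) = -0.192.
The image is real, inverted and reduced, in front of the mirror.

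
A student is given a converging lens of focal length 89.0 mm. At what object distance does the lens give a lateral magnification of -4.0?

m = −d_i/d_o ⇒ d_i = −m·d_o.
1/f = 1/d_o + 1/d_i = 1/d_o − 1/(m·d_o) = (1 − 1/m)/d_o, so d_o = f(1 − 1/m) = (89.00)(1 − 1/(-4.0)) = 111 mm.

111 mm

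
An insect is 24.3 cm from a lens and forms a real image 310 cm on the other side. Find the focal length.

Real image ⇒ d_i = +310 cm.
1/f = 1/d_o + 1/d_i = 1/(24.3) + 1/(310) = 0.04438, so f = 22.5 cm.
Since f is positive, the lens is converging.

f = 22.5 cm (converging)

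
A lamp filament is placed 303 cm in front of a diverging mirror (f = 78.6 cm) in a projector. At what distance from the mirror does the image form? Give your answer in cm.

For a diverging mirror, f = -78.6 cm.
Mirror equation: 1/v = 1/f − 1/u = 1/(-78.60) − 1/(303) = -0.01272 − 0.003300 = -0.01602, so v = -62.4 cm.
The image is virtual, upright and reduced, behind the mirror.

62.4 cm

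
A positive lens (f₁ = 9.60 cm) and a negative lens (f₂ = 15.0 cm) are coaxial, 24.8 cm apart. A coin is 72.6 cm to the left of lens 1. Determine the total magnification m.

Lens 1: 1/d_i1 = 1/(9.60) − 1/(72.6) = 0.09039, so d_i1 = 11.06 cm; m₁ = −d_i1/d_o1 = -0.1523.
d_o2 = 24.8 − (11.06) = 13.74 cm.
f₂ = −15.0 cm (diverging).
Lens 2: 1/d_i2 = 1/(-15.0) − 1/(13.74) = -0.1394, so d_i2 = -7.171 cm; m₂ = −d_i2/d_o2 = +0.5219.
m = m₁·m₂ = (-0.1523)(+0.5219) = -0.0795.

m = -0.0795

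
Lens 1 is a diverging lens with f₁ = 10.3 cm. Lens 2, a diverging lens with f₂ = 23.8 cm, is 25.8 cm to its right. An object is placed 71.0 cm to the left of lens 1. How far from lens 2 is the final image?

Lens 1 is diverging, so f₁ = −10.3 cm.
Lens 1: 1/d_i1 = 1/f₁ − 1/d_o1 = 1/(-10.3) − 1/(71.0) = -0.1112, so d_i1 = -8.995 cm.
The intermediate image is 8.995 cm to the left of lens 1 (virtual), which is 25.8 − (-8.995) = 34.80 cm to the left of lens 2, so d_o2 = +34.80 cm.
Lens 2 is diverging, so f₂ = −23.8 cm.
Lens 2: 1/d_i2 = 1/f₂ − 1/d_o2 = 1/(-23.8) − 1/(34.80) = -0.07075, so d_i2 = -14.1 cm.
The final image is virtual, 14.1 cm to the left of lens 2 (overall magnification ≈ 0.051).

14.1 cm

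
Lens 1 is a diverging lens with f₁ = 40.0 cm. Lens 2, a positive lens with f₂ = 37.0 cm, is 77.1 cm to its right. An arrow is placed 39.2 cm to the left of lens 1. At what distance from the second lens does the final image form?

Lens 1 is diverging, so f₁ = −40.0 cm.
Lens 1: 1/d_i1 = 1/f₁ − 1/d_o1 = 1/(-40.0) − 1/(39.2) = -0.05051, so d_i1 = -19.80 cm.
The intermediate image is 19.80 cm to the left of lens 1 (virtual), which is 77.1 − (-19.80) = 96.90 cm to the left of lens 2, so d_o2 = +96.90 cm.
Lens 2: 1/d_i2 = 1/f₂ − 1/d_o2 = 1/(37.0) − 1/(96.90) = 0.01671, so d_i2 = 59.9 cm.
The final image is real, 59.9 cm to the right of lens 2 (overall magnification ≈ -0.31).

59.9 cm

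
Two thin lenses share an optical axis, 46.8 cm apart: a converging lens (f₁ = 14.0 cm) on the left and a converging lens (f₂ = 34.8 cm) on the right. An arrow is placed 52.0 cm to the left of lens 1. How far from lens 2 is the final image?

134 cm

Lens 1: 1/d_i1 = 1/f₁ − 1/d_o1 = 1/(14.0) − 1/(52.0) = 0.05220, so d_i1 = 19.16 cm.
The intermediate image is 19.16 cm to the right of lens 1, which is 46.8 − (19.16) = 27.64 cm to the left of lens 2, so d_o2 = +27.64 cm.
Lens 2: 1/d_i2 = 1/f₂ − 1/d_o2 = 1/(34.8) − 1/(27.64) = -0.007444, so d_i2 = -134 cm.
The final image is virtual, 134 cm to the left of lens 2 (overall magnification ≈ -1.8).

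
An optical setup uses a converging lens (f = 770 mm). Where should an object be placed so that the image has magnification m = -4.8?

m = −d_i/d_o ⇒ d_i = −m·d_o.
1/f = 1/d_o + 1/d_i = 1/d_o − 1/(m·d_o) = (1 − 1/m)/d_o, so d_o = f(1 − 1/m) = (770.0)(1 − 1/(-4.8)) = 930 mm.

930 mm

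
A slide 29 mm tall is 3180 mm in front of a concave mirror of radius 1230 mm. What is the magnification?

m = -0.240

f = R/2 = 1230/2 = 615.0 mm.
1/d_i = 1/f − 1/d_o = 1/(615.0) − 1/(3180) = 0.001312, so d_i = 762.5 mm.
m = −d_i/d_o = −(762.5)/(3180) = -0.240.
The image is real, inverted and reduced, in front of the mirror.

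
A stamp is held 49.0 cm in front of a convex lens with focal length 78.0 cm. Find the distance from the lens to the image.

Thin-lens equation: 1/d_i = 1/f − 1/d_o = 1/(78.00) − 1/(49.0) = 0.01282 − 0.02041 = -0.007588, so d_i = -132 cm.
The image is virtual, upright and enlarged, on the same side as the object.

132 cm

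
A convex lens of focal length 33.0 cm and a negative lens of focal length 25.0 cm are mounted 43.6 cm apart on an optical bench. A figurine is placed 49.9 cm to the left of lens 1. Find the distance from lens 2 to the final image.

46.7 cm

Lens 1: 1/d_i1 = 1/f₁ − 1/d_o1 = 1/(33.0) − 1/(49.9) = 0.01026, so d_i1 = 97.44 cm.
The intermediate image is 97.44 cm to the right of lens 1, which lies 53.84 cm to the right of lens 2 — a virtual object — so d_o2 = −53.84 cm.
Lens 2 is diverging, so f₂ = −25.0 cm.
Lens 2: 1/d_i2 = 1/f₂ − 1/d_o2 = 1/(-25.0) − 1/(-53.84) = -0.02143, so d_i2 = -46.7 cm.
The final image is virtual, 46.7 cm to the left of lens 2 (overall magnification ≈ 1.7).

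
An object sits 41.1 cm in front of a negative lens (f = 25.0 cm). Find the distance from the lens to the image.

For a negative lens, f = -25.0 cm.
Thin-lens equation: 1/d_i = 1/f − 1/d_o = 1/(-25.00) − 1/(41.1) = -0.04000 − 0.02433 = -0.06433, so d_i = -15.5 cm.
The image is virtual, upright and reduced, on the same side as the object.

15.5 cm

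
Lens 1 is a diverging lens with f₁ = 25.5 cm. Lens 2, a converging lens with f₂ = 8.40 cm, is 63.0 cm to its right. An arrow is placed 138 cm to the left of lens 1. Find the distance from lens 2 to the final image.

Lens 1 is diverging, so f₁ = −25.5 cm.
Lens 1: 1/d_i1 = 1/f₁ − 1/d_o1 = 1/(-25.5) − 1/(138) = -0.04646, so d_i1 = -21.52 cm.
The intermediate image is 21.52 cm to the left of lens 1 (virtual), which is 63.0 − (-21.52) = 84.52 cm to the left of lens 2, so d_o2 = +84.52 cm.
Lens 2: 1/d_i2 = 1/f₂ − 1/d_o2 = 1/(8.40) − 1/(84.52) = 0.1072, so d_i2 = 9.33 cm.
The final image is real, 9.33 cm to the right of lens 2 (overall magnification ≈ -0.017).

9.33 cm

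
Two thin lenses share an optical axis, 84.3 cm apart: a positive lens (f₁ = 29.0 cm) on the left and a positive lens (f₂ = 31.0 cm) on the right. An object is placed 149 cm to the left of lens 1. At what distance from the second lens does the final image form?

Lens 1: 1/d_i1 = 1/f₁ − 1/d_o1 = 1/(29.0) − 1/(149) = 0.02777, so d_i1 = 36.01 cm.
The intermediate image is 36.01 cm to the right of lens 1, which is 84.3 − (36.01) = 48.29 cm to the left of lens 2, so d_o2 = +48.29 cm.
Lens 2: 1/d_i2 = 1/f₂ − 1/d_o2 = 1/(31.0) − 1/(48.29) = 0.01155, so d_i2 = 86.6 cm.
The final image is real, 86.6 cm to the right of lens 2 (overall magnification ≈ 0.43).

86.6 cm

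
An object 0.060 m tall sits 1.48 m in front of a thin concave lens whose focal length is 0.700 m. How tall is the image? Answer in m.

For a concave lens, f = -0.700 m.
1/d_i = 1/f − 1/d_o = 1/(-0.7000) − 1/(1.48) = -2.104, so d_i = -0.4752 m.
m = −d_i/d_o = +0.3211.
|h_i| = |m|·h_o = 0.3211 × 0.060 = 0.0193 m. The image is virtual, upright and reduced, on the same side as the object.

0.0193 m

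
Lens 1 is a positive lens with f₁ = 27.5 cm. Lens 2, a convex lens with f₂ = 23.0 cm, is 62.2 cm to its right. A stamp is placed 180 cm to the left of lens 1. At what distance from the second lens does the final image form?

Lens 1: 1/d_i1 = 1/f₁ − 1/d_o1 = 1/(27.5) − 1/(180) = 0.03081, so d_i1 = 32.46 cm.
The intermediate image is 32.46 cm to the right of lens 1, which is 62.2 − (32.46) = 29.74 cm to the left of lens 2, so d_o2 = +29.74 cm.
Lens 2: 1/d_i2 = 1/f₂ − 1/d_o2 = 1/(23.0) − 1/(29.74) = 0.009854, so d_i2 = 101 cm.
The final image is real, 101 cm to the right of lens 2 (overall magnification ≈ 0.62).

101 cm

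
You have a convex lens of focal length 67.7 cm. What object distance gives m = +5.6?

m = −d_i/d_o ⇒ d_i = −m·d_o.
1/f = 1/d_o + 1/d_i = 1/d_o − 1/(m·d_o) = (1 − 1/m)/d_o, so d_o = f(1 − 1/m) = (67.70)(1 − 1/(+5.6)) = 55.6 cm.

55.6 cm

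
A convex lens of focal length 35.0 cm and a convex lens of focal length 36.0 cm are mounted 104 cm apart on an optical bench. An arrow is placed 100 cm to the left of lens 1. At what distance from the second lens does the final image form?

Lens 1: 1/d_i1 = 1/f₁ − 1/d_o1 = 1/(35.0) − 1/(100) = 0.01857, so d_i1 = 53.85 cm.
The intermediate image is 53.85 cm to the right of lens 1, which is 104 − (53.85) = 50.15 cm to the left of lens 2, so d_o2 = +50.15 cm.
Lens 2: 1/d_i2 = 1/f₂ − 1/d_o2 = 1/(36.0) − 1/(50.15) = 0.007838, so d_i2 = 128 cm.
The final image is real, 128 cm to the right of lens 2 (overall magnification ≈ 1.4).

128 cm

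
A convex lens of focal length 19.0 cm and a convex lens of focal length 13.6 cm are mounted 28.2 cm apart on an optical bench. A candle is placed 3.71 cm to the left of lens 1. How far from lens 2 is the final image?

Lens 1: 1/d_i1 = 1/f₁ − 1/d_o1 = 1/(19.0) − 1/(3.71) = -0.2169, so d_i1 = -4.610 cm.
The intermediate image is 4.610 cm to the left of lens 1 (virtual), which is 28.2 − (-4.610) = 32.81 cm to the left of lens 2, so d_o2 = +32.81 cm.
Lens 2: 1/d_i2 = 1/f₂ − 1/d_o2 = 1/(13.6) − 1/(32.81) = 0.04305, so d_i2 = 23.2 cm.
The final image is real, 23.2 cm to the right of lens 2 (overall magnification ≈ -0.88).

23.2 cm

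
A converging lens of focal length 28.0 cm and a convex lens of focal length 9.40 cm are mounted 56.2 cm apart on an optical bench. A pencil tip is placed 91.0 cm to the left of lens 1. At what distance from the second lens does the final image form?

23.3 cm

Lens 1: 1/d_i1 = 1/f₁ − 1/d_o1 = 1/(28.0) − 1/(91.0) = 0.02473, so d_i1 = 40.44 cm.
The intermediate image is 40.44 cm to the right of lens 1, which is 56.2 − (40.44) = 15.76 cm to the left of lens 2, so d_o2 = +15.76 cm.
Lens 2: 1/d_i2 = 1/f₂ − 1/d_o2 = 1/(9.40) − 1/(15.76) = 0.04293, so d_i2 = 23.3 cm.
The final image is real, 23.3 cm to the right of lens 2 (overall magnification ≈ 0.66).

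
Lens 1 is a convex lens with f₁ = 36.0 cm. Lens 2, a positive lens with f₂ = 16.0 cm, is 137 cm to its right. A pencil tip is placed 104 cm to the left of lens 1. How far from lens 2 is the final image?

Lens 1: 1/d_i1 = 1/f₁ − 1/d_o1 = 1/(36.0) − 1/(104) = 0.01816, so d_i1 = 55.06 cm.
The intermediate image is 55.06 cm to the right of lens 1, which is 137 − (55.06) = 81.94 cm to the left of lens 2, so d_o2 = +81.94 cm.
Lens 2: 1/d_i2 = 1/f₂ − 1/d_o2 = 1/(16.0) − 1/(81.94) = 0.05030, so d_i2 = 19.9 cm.
The final image is real, 19.9 cm to the right of lens 2 (overall magnification ≈ 0.13).

19.9 cm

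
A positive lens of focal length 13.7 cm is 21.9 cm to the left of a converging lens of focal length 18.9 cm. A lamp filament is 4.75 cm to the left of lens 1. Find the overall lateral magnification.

Lens 1: 1/d_i1 = 1/(13.7) − 1/(4.75) = -0.1375, so d_i1 = -7.271 cm; m₁ = −d_i1/d_o1 = +1.531.
d_o2 = 21.9 − (-7.271) = 29.17 cm.
Lens 2: 1/d_i2 = 1/(18.9) − 1/(29.17) = 0.01863, so d_i2 = 53.68 cm; m₂ = −d_i2/d_o2 = -1.840.
m = m₁·m₂ = (+1.531)(-1.840) = -2.82.

m = -2.82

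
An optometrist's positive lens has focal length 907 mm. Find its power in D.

P = +1.10 D

f = 90.7 cm = 0.907 m.
P = 1/f = 1/(0.907 m) = +1.10 D.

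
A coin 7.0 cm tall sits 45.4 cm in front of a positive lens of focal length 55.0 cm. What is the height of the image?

1/d_i = 1/f − 1/d_o = 1/(55.00) − 1/(45.4) = -0.003845, so d_i = -260.1 cm.
m = −d_i/d_o = +5.729.
|h_i| = |m|·h_o = 5.729 × 7.0 = 40.1 cm. The image is virtual, upright and enlarged, on the same side as the object.

40.1 cm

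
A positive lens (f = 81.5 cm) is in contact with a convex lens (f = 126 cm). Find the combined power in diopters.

P₁ = 1/f₁ = 1/(0.815 m) = +1.227 D; P₂ = 1/f₂ = 1/(1.26 m) = +0.7937 D.
For thin lenses in contact, P = P₁ + P₂ = (+1.227) + (+0.7937) = +2.02 D.

P = +2.02 D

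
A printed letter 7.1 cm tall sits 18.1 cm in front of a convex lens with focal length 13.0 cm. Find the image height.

1/d_i = 1/f − 1/d_o = 1/(13.00) − 1/(18.1) = 0.02167, so d_i = 46.14 cm.
m = −d_i/d_o = -2.549.
|h_i| = |m|·h_o = 2.549 × 7.1 = 18.1 cm. The image is real, inverted and enlarged, on the far side of the lens.

18.1 cm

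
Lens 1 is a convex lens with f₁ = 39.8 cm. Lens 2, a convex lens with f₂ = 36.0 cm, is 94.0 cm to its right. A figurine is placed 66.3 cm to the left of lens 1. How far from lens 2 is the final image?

Lens 1: 1/d_i1 = 1/f₁ − 1/d_o1 = 1/(39.8) − 1/(66.3) = 0.01004, so d_i1 = 99.58 cm.
The intermediate image is 99.58 cm to the right of lens 1, which lies 5.580 cm to the right of lens 2 — a virtual object — so d_o2 = −5.580 cm.
Lens 2: 1/d_i2 = 1/f₂ − 1/d_o2 = 1/(36.0) − 1/(-5.580) = 0.2070, so d_i2 = 4.83 cm.
The final image is real, 4.83 cm to the right of lens 2 (overall magnification ≈ -1.3).

4.83 cm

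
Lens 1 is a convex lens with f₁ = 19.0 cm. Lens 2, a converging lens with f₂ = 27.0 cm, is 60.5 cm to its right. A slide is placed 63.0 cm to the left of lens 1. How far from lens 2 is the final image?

143 cm

Lens 1: 1/d_i1 = 1/f₁ − 1/d_o1 = 1/(19.0) − 1/(63.0) = 0.03676, so d_i1 = 27.20 cm.
The intermediate image is 27.20 cm to the right of lens 1, which is 60.5 − (27.20) = 33.30 cm to the left of lens 2, so d_o2 = +33.30 cm.
Lens 2: 1/d_i2 = 1/f₂ − 1/d_o2 = 1/(27.0) − 1/(33.30) = 0.007007, so d_i2 = 143 cm.
The final image is real, 143 cm to the right of lens 2 (overall magnification ≈ 1.9).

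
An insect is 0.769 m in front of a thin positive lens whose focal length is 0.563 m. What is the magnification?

1/d_i = 1/f − 1/d_o = 1/(0.5630) − 1/(0.769) = 0.4758, so d_i = 2.102 m.
m = −d_i/d_o = −(2.102)/(0.769) = -2.73.
The image is real, inverted and enlarged, on the far side of the lens.

m = -2.73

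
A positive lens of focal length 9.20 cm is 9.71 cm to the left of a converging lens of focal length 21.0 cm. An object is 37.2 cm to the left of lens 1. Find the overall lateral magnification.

m = -0.293

Lens 1: 1/d_i1 = 1/(9.20) − 1/(37.2) = 0.08181, so d_i1 = 12.22 cm; m₁ = −d_i1/d_o1 = -0.3285.
d_o2 = 9.71 − (12.22) = -2.510 cm (virtual object).
Lens 2: 1/d_i2 = 1/(21.0) − 1/(-2.510) = 0.4460, so d_i2 = 2.242 cm; m₂ = −d_i2/d_o2 = +0.8932.
m = m₁·m₂ = (-0.3285)(+0.8932) = -0.293.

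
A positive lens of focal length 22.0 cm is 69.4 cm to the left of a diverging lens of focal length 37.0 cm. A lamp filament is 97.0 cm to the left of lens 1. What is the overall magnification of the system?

m = -0.139

Lens 1: 1/d_i1 = 1/(22.0) − 1/(97.0) = 0.03515, so d_i1 = 28.45 cm; m₁ = −d_i1/d_o1 = -0.2933.
d_o2 = 69.4 − (28.45) = 40.95 cm.
f₂ = −37.0 cm (diverging).
Lens 2: 1/d_i2 = 1/(-37.0) − 1/(40.95) = -0.05145, so d_i2 = -19.44 cm; m₂ = −d_i2/d_o2 = +0.4747.
m = m₁·m₂ = (-0.2933)(+0.4747) = -0.139.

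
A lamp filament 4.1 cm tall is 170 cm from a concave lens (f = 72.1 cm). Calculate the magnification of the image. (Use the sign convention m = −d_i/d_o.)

m = +0.298

For a concave lens, f = -72.1 cm.
1/d_i = 1/f − 1/d_o = 1/(-72.10) − 1/(170) = -0.01975, so d_i = -50.63 cm.
m = −d_i/d_o = −(-50.63)/(170) = +0.298.
The image is virtual, upright and reduced, on the same side as the object.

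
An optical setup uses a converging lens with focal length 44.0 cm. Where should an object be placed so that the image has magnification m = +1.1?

4.00 cm

m = −d_i/d_o ⇒ d_i = −m·d_o.
1/f = 1/d_o + 1/d_i = 1/d_o − 1/(m·d_o) = (1 − 1/m)/d_o, so d_o = f(1 − 1/m) = (44.00)(1 − 1/(+1.1)) = 4.00 cm.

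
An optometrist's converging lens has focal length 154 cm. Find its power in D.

P = +0.649 D

f = 154 cm = 1.54 m.
P = 1/f = 1/(1.54 m) = +0.649 D.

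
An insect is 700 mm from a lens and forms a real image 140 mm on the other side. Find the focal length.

Real image ⇒ d_i = +140 mm.
1/f = 1/d_o + 1/d_i = 1/(700) + 1/(140) = 0.008571, so f = 117 mm.
Since f is positive, the lens is converging.

f = 117 mm (converging)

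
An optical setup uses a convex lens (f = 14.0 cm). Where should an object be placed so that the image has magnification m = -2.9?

m = −d_i/d_o ⇒ d_i = −m·d_o.
1/f = 1/d_o + 1/d_i = 1/d_o − 1/(m·d_o) = (1 − 1/m)/d_o, so d_o = f(1 − 1/m) = (14.00)(1 − 1/(-2.9)) = 18.8 cm.

18.8 cm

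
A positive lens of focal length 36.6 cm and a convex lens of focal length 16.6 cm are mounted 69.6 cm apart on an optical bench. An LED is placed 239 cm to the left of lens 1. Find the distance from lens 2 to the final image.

Lens 1: 1/d_i1 = 1/f₁ − 1/d_o1 = 1/(36.6) − 1/(239) = 0.02314, so d_i1 = 43.22 cm.
The intermediate image is 43.22 cm to the right of lens 1, which is 69.6 − (43.22) = 26.38 cm to the left of lens 2, so d_o2 = +26.38 cm.
Lens 2: 1/d_i2 = 1/f₂ − 1/d_o2 = 1/(16.6) − 1/(26.38) = 0.02233, so d_i2 = 44.8 cm.
The final image is real, 44.8 cm to the right of lens 2 (overall magnification ≈ 0.31).

44.8 cm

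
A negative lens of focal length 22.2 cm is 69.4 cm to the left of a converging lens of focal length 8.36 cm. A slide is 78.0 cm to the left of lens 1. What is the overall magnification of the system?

f₁ = −22.2 cm (diverging).
Lens 1: 1/d_i1 = 1/(-22.2) − 1/(78.0) = -0.05787, so d_i1 = -17.28 cm; m₁ = −d_i1/d_o1 = +0.2215.
d_o2 = 69.4 − (-17.28) = 86.68 cm.
Lens 2: 1/d_i2 = 1/(8.36) − 1/(86.68) = 0.1081, so d_i2 = 9.252 cm; m₂ = −d_i2/d_o2 = -0.1067.
m = m₁·m₂ = (+0.2215)(-0.1067) = -0.0236.

m = -0.0236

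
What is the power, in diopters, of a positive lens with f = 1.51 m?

P = +0.662 D

P = 1/f = 1/(1.51 m) = +0.662 D.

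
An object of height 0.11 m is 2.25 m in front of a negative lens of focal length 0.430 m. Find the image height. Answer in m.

0.0176 m

For a negative lens, f = -0.430 m.
1/d_i = 1/f − 1/d_o = 1/(-0.4300) − 1/(2.25) = -2.770, so d_i = -0.3610 m.
m = −d_i/d_o = +0.1604.
|h_i| = |m|·h_o = 0.1604 × 0.11 = 0.0176 m. The image is virtual, upright and reduced, on the same side as the object.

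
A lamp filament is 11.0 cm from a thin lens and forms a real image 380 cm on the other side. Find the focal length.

f = 10.7 cm (converging)

Real image ⇒ d_i = +380 cm.
1/f = 1/d_o + 1/d_i = 1/(11.0) + 1/(380) = 0.09354, so f = 10.7 cm.
Since f is positive, the thin lens is converging.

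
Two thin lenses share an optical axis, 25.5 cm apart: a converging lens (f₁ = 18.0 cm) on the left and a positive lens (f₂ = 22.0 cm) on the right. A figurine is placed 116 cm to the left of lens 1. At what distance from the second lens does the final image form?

5.18 cm

Lens 1: 1/d_i1 = 1/f₁ − 1/d_o1 = 1/(18.0) − 1/(116) = 0.04693, so d_i1 = 21.31 cm.
The intermediate image is 21.31 cm to the right of lens 1, which is 25.5 − (21.31) = 4.190 cm to the left of lens 2, so d_o2 = +4.190 cm.
Lens 2: 1/d_i2 = 1/f₂ − 1/d_o2 = 1/(22.0) − 1/(4.190) = -0.1932, so d_i2 = -5.18 cm.
The final image is virtual, 5.18 cm to the left of lens 2 (overall magnification ≈ -0.23).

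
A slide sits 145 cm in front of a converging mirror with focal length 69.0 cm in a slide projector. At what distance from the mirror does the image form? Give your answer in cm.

132 cm

Mirror equation: 1/v = 1/f − 1/u = 1/(69.00) − 1/(145) = 0.01449 − 0.006897 = 0.007596, so v = 132 cm.
The image is real, inverted and reduced, in front of the mirror.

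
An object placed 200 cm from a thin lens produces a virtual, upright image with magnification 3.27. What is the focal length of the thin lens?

f = 288 cm (converging)

m = −d_i/d_o ⇒ d_i = −m·d_o = −(+3.27)·(200) = -654.0 cm.
1/f = 1/d_o + 1/d_i = 1/(200) + 1/(-654.0) = 0.003471, so f = 288 cm.
Since f is positive, the thin lens is converging.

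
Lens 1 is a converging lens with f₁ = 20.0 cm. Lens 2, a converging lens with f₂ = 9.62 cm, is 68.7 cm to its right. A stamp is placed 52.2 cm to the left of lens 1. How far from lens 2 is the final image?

Lens 1: 1/d_i1 = 1/f₁ − 1/d_o1 = 1/(20.0) − 1/(52.2) = 0.03084, so d_i1 = 32.42 cm.
The intermediate image is 32.42 cm to the right of lens 1, which is 68.7 − (32.42) = 36.28 cm to the left of lens 2, so d_o2 = +36.28 cm.
Lens 2: 1/d_i2 = 1/f₂ − 1/d_o2 = 1/(9.62) − 1/(36.28) = 0.07639, so d_i2 = 13.1 cm.
The final image is real, 13.1 cm to the right of lens 2 (overall magnification ≈ 0.22).

13.1 cm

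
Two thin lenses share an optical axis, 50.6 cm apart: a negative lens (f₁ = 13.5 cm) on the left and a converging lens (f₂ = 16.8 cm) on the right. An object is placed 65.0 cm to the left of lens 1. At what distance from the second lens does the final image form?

23.1 cm

Lens 1 is diverging, so f₁ = −13.5 cm.
Lens 1: 1/d_i1 = 1/f₁ − 1/d_o1 = 1/(-13.5) − 1/(65.0) = -0.08946, so d_i1 = -11.18 cm.
The intermediate image is 11.18 cm to the left of lens 1 (virtual), which is 50.6 − (-11.18) = 61.78 cm to the left of lens 2, so d_o2 = +61.78 cm.
Lens 2: 1/d_i2 = 1/f₂ − 1/d_o2 = 1/(16.8) − 1/(61.78) = 0.04334, so d_i2 = 23.1 cm.
The final image is real, 23.1 cm to the right of lens 2 (overall magnification ≈ -0.064).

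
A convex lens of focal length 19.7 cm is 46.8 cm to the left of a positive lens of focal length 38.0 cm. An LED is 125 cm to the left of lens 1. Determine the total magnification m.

m = -0.487

Lens 1: 1/d_i1 = 1/(19.7) − 1/(125) = 0.04276, so d_i1 = 23.39 cm; m₁ = −d_i1/d_o1 = -0.1871.
d_o2 = 46.8 − (23.39) = 23.41 cm.
Lens 2: 1/d_i2 = 1/(38.0) − 1/(23.41) = -0.01640, so d_i2 = -60.97 cm; m₂ = −d_i2/d_o2 = +2.605.
m = m₁·m₂ = (-0.1871)(+2.605) = -0.487.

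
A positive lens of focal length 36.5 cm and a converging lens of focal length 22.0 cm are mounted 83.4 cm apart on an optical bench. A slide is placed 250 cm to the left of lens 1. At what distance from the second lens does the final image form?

47.9 cm

Lens 1: 1/d_i1 = 1/f₁ − 1/d_o1 = 1/(36.5) − 1/(250) = 0.02340, so d_i1 = 42.74 cm.
The intermediate image is 42.74 cm to the right of lens 1, which is 83.4 − (42.74) = 40.66 cm to the left of lens 2, so d_o2 = +40.66 cm.
Lens 2: 1/d_i2 = 1/f₂ − 1/d_o2 = 1/(22.0) − 1/(40.66) = 0.02086, so d_i2 = 47.9 cm.
The final image is real, 47.9 cm to the right of lens 2 (overall magnification ≈ 0.20).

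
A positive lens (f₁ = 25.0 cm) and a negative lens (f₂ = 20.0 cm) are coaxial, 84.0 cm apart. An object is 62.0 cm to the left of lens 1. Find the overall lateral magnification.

Lens 1: 1/d_i1 = 1/(25.0) − 1/(62.0) = 0.02387, so d_i1 = 41.89 cm; m₁ = −d_i1/d_o1 = -0.6756.
d_o2 = 84.0 − (41.89) = 42.11 cm.
f₂ = −20.0 cm (diverging).
Lens 2: 1/d_i2 = 1/(-20.0) − 1/(42.11) = -0.07375, so d_i2 = -13.56 cm; m₂ = −d_i2/d_o2 = +0.3220.
m = m₁·m₂ = (-0.6756)(+0.3220) = -0.218.

m = -0.218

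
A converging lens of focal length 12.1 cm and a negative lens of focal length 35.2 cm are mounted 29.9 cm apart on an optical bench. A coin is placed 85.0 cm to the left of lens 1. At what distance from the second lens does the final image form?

Lens 1: 1/d_i1 = 1/f₁ − 1/d_o1 = 1/(12.1) − 1/(85.0) = 0.07088, so d_i1 = 14.11 cm.
The intermediate image is 14.11 cm to the right of lens 1, which is 29.9 − (14.11) = 15.79 cm to the left of lens 2, so d_o2 = +15.79 cm.
Lens 2 is diverging, so f₂ = −35.2 cm.
Lens 2: 1/d_i2 = 1/f₂ − 1/d_o2 = 1/(-35.2) − 1/(15.79) = -0.09174, so d_i2 = -10.9 cm.
The final image is virtual, 10.9 cm to the left of lens 2 (overall magnification ≈ -0.11).

10.9 cm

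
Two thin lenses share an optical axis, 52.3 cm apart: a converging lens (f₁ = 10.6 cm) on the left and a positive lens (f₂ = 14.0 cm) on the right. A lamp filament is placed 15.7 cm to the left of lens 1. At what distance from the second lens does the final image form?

Lens 1: 1/d_i1 = 1/f₁ − 1/d_o1 = 1/(10.6) − 1/(15.7) = 0.03065, so d_i1 = 32.63 cm.
The intermediate image is 32.63 cm to the right of lens 1, which is 52.3 − (32.63) = 19.67 cm to the left of lens 2, so d_o2 = +19.67 cm.
Lens 2: 1/d_i2 = 1/f₂ − 1/d_o2 = 1/(14.0) − 1/(19.67) = 0.02059, so d_i2 = 48.6 cm.
The final image is real, 48.6 cm to the right of lens 2 (overall magnification ≈ 5.1).

48.6 cm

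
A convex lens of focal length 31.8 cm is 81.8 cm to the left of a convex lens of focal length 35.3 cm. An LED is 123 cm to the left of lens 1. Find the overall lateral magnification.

Lens 1: 1/d_i1 = 1/(31.8) − 1/(123) = 0.02332, so d_i1 = 42.89 cm; m₁ = −d_i1/d_o1 = -0.3487.
d_o2 = 81.8 − (42.89) = 38.91 cm.
Lens 2: 1/d_i2 = 1/(35.3) − 1/(38.91) = 0.002628, so d_i2 = 380.5 cm; m₂ = −d_i2/d_o2 = -9.778.
m = m₁·m₂ = (-0.3487)(-9.778) = +3.41.

m = +3.41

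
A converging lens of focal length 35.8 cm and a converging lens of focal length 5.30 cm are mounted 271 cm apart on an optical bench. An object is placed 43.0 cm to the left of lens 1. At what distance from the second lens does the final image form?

5.84 cm

Lens 1: 1/d_i1 = 1/f₁ − 1/d_o1 = 1/(35.8) − 1/(43.0) = 0.004677, so d_i1 = 213.8 cm.
The intermediate image is 213.8 cm to the right of lens 1, which is 271 − (213.8) = 57.20 cm to the left of lens 2, so d_o2 = +57.20 cm.
Lens 2: 1/d_i2 = 1/f₂ − 1/d_o2 = 1/(5.30) − 1/(57.20) = 0.1712, so d_i2 = 5.84 cm.
The final image is real, 5.84 cm to the right of lens 2 (overall magnification ≈ 0.51).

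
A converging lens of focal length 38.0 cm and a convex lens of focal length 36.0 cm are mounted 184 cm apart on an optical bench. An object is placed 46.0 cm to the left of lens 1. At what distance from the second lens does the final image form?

17.6 cm

Lens 1: 1/d_i1 = 1/f₁ − 1/d_o1 = 1/(38.0) − 1/(46.0) = 0.004577, so d_i1 = 218.5 cm.
The intermediate image is 218.5 cm to the right of lens 1, which lies 34.50 cm to the right of lens 2 — a virtual object — so d_o2 = −34.50 cm.
Lens 2: 1/d_i2 = 1/f₂ − 1/d_o2 = 1/(36.0) − 1/(-34.50) = 0.05676, so d_i2 = 17.6 cm.
The final image is real, 17.6 cm to the right of lens 2 (overall magnification ≈ -2.4).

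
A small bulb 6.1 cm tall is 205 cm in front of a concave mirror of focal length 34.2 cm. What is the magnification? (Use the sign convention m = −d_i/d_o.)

m = -0.200

1/d_i = 1/f − 1/d_o = 1/(34.20) − 1/(205) = 0.02436, so d_i = 41.05 cm.
m = −d_i/d_o = −(41.05)/(205) = -0.200.
The image is real, inverted and reduced, in front of the mirror.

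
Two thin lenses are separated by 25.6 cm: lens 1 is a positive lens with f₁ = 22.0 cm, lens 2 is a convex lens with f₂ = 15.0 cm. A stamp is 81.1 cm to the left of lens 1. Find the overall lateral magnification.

m = -0.285

Lens 1: 1/d_i1 = 1/(22.0) − 1/(81.1) = 0.03312, so d_i1 = 30.19 cm; m₁ = −d_i1/d_o1 = -0.3723.
d_o2 = 25.6 − (30.19) = -4.590 cm (virtual object).
Lens 2: 1/d_i2 = 1/(15.0) − 1/(-4.590) = 0.2845, so d_i2 = 3.515 cm; m₂ = −d_i2/d_o2 = +0.7657.
m = m₁·m₂ = (-0.3723)(+0.7657) = -0.285.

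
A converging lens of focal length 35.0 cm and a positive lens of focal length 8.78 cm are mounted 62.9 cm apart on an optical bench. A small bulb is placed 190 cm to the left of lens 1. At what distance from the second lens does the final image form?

15.7 cm

Lens 1: 1/d_i1 = 1/f₁ − 1/d_o1 = 1/(35.0) − 1/(190) = 0.02331, so d_i1 = 42.90 cm.
The intermediate image is 42.90 cm to the right of lens 1, which is 62.9 − (42.90) = 20.00 cm to the left of lens 2, so d_o2 = +20.00 cm.
Lens 2: 1/d_i2 = 1/f₂ − 1/d_o2 = 1/(8.78) − 1/(20.00) = 0.06390, so d_i2 = 15.7 cm.
The final image is real, 15.7 cm to the right of lens 2 (overall magnification ≈ 0.18).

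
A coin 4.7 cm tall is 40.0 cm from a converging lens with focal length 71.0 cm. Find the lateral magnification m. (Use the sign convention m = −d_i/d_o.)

m = +2.29

1/d_i = 1/f − 1/d_o = 1/(71.00) − 1/(40.0) = -0.01092, so d_i = -91.61 cm.
m = −d_i/d_o = −(-91.61)/(40.0) = +2.29.
The image is virtual, upright and enlarged, on the same side as the object.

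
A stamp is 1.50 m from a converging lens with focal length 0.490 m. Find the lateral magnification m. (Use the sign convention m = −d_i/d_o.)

1/d_i = 1/f − 1/d_o = 1/(0.4900) − 1/(1.50) = 1.374, so d_i = 0.7277 m.
m = −d_i/d_o = −(0.7277)/(1.50) = -0.485.
The image is real, inverted and reduced, on the far side of the lens.

m = -0.485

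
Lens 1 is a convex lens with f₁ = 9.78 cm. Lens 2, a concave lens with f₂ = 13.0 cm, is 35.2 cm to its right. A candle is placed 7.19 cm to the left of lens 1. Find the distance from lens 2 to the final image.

Lens 1: 1/d_i1 = 1/f₁ − 1/d_o1 = 1/(9.78) − 1/(7.19) = -0.03683, so d_i1 = -27.15 cm.
The intermediate image is 27.15 cm to the left of lens 1 (virtual), which is 35.2 − (-27.15) = 62.35 cm to the left of lens 2, so d_o2 = +62.35 cm.
Lens 2 is diverging, so f₂ = −13.0 cm.
Lens 2: 1/d_i2 = 1/f₂ − 1/d_o2 = 1/(-13.0) − 1/(62.35) = -0.09296, so d_i2 = -10.8 cm.
The final image is virtual, 10.8 cm to the left of lens 2 (overall magnification ≈ 0.65).

10.8 cm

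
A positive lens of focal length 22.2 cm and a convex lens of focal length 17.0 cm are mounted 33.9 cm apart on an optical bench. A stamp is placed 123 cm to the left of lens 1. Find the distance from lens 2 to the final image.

Lens 1: 1/d_i1 = 1/f₁ − 1/d_o1 = 1/(22.2) − 1/(123) = 0.03691, so d_i1 = 27.09 cm.
The intermediate image is 27.09 cm to the right of lens 1, which is 33.9 − (27.09) = 6.810 cm to the left of lens 2, so d_o2 = +6.810 cm.
Lens 2: 1/d_i2 = 1/f₂ − 1/d_o2 = 1/(17.0) − 1/(6.810) = -0.08802, so d_i2 = -11.4 cm.
The final image is virtual, 11.4 cm to the left of lens 2 (overall magnification ≈ -0.37).

11.4 cm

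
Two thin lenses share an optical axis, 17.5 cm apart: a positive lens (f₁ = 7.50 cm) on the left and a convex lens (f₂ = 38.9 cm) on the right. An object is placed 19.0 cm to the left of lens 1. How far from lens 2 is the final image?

5.88 cm

Lens 1: 1/d_i1 = 1/f₁ − 1/d_o1 = 1/(7.50) − 1/(19.0) = 0.08070, so d_i1 = 12.39 cm.
The intermediate image is 12.39 cm to the right of lens 1, which is 17.5 − (12.39) = 5.110 cm to the left of lens 2, so d_o2 = +5.110 cm.
Lens 2: 1/d_i2 = 1/f₂ − 1/d_o2 = 1/(38.9) − 1/(5.110) = -0.1700, so d_i2 = -5.88 cm.
The final image is virtual, 5.88 cm to the left of lens 2 (overall magnification ≈ -0.75).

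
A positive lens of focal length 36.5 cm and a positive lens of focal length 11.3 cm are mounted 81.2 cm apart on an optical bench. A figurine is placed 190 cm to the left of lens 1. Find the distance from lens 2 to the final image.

Lens 1: 1/d_i1 = 1/f₁ − 1/d_o1 = 1/(36.5) − 1/(190) = 0.02213, so d_i1 = 45.18 cm.
The intermediate image is 45.18 cm to the right of lens 1, which is 81.2 − (45.18) = 36.02 cm to the left of lens 2, so d_o2 = +36.02 cm.
Lens 2: 1/d_i2 = 1/f₂ − 1/d_o2 = 1/(11.3) − 1/(36.02) = 0.06073, so d_i2 = 16.5 cm.
The final image is real, 16.5 cm to the right of lens 2 (overall magnification ≈ 0.11).

16.5 cm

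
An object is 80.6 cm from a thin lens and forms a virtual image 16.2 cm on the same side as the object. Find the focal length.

f = -20.3 cm (diverging)

Virtual image ⇒ d_i = −16.2 cm.
1/f = 1/d_o + 1/d_i = 1/(80.6) + 1/(-16.2) = -0.04932, so f = -20.3 cm.
Since f is negative, the thin lens is diverging.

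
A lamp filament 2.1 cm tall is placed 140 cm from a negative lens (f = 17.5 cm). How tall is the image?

For a negative lens, f = -17.5 cm.
1/d_i = 1/f − 1/d_o = 1/(-17.50) − 1/(140) = -0.06429, so d_i = -15.56 cm.
m = −d_i/d_o = +0.1111.
|h_i| = |m|·h_o = 0.1111 × 2.1 = 0.233 cm. The image is virtual, upright and reduced, on the same side as the object.

0.233 cm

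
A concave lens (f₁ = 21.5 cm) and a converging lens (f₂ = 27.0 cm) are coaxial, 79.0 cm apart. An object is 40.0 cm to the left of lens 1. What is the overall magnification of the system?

m = -0.143

f₁ = −21.5 cm (diverging).
Lens 1: 1/d_i1 = 1/(-21.5) − 1/(40.0) = -0.07151, so d_i1 = -13.98 cm; m₁ = −d_i1/d_o1 = +0.3495.
d_o2 = 79.0 − (-13.98) = 92.98 cm.
Lens 2: 1/d_i2 = 1/(27.0) − 1/(92.98) = 0.02628, so d_i2 = 38.05 cm; m₂ = −d_i2/d_o2 = -0.4092.
m = m₁·m₂ = (+0.3495)(-0.4092) = -0.143.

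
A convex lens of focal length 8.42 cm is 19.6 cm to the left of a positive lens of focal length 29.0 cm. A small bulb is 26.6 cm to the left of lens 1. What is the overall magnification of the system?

Lens 1: 1/d_i1 = 1/(8.42) − 1/(26.6) = 0.08117, so d_i1 = 12.32 cm; m₁ = −d_i1/d_o1 = -0.4632.
d_o2 = 19.6 − (12.32) = 7.280 cm.
Lens 2: 1/d_i2 = 1/(29.0) − 1/(7.280) = -0.1029, so d_i2 = -9.720 cm; m₂ = −d_i2/d_o2 = +1.335.
m = m₁·m₂ = (-0.4632)(+1.335) = -0.618.

m = -0.618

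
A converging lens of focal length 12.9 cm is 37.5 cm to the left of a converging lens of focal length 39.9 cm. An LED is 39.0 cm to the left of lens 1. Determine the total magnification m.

Lens 1: 1/d_i1 = 1/(12.9) − 1/(39.0) = 0.05188, so d_i1 = 19.28 cm; m₁ = −d_i1/d_o1 = -0.4944.
d_o2 = 37.5 − (19.28) = 18.22 cm.
Lens 2: 1/d_i2 = 1/(39.9) − 1/(18.22) = -0.02982, so d_i2 = -33.53 cm; m₂ = −d_i2/d_o2 = +1.840.
m = m₁·m₂ = (-0.4944)(+1.840) = -0.910.

m = -0.910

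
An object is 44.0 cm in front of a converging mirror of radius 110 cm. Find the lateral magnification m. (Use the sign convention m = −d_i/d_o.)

m = +5.00

f = R/2 = 110/2 = 55.00 cm.
1/d_i = 1/f − 1/d_o = 1/(55.00) − 1/(44.0) = -0.004545, so d_i = -220.0 cm.
m = −d_i/d_o = −(-220.0)/(44.0) = +5.00.
The image is virtual, upright and enlarged, behind the mirror.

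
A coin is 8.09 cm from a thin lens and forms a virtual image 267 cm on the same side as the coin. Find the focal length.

f = 8.34 cm (converging)

Virtual image ⇒ d_i = −267 cm.
1/f = 1/d_o + 1/d_i = 1/(8.09) + 1/(-267) = 0.1199, so f = 8.34 cm.
Since f is positive, the thin lens is converging.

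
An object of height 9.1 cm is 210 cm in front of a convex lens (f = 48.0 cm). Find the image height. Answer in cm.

1/d_i = 1/f − 1/d_o = 1/(48.00) − 1/(210) = 0.01607, so d_i = 62.22 cm.
m = −d_i/d_o = -0.2963.
|h_i| = |m|·h_o = 0.2963 × 9.1 = 2.70 cm. The image is real, inverted and reduced, on the far side of the lens.

2.70 cm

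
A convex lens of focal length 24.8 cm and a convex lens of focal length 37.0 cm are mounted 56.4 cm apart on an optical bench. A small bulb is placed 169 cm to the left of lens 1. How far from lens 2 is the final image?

105 cm

Lens 1: 1/d_i1 = 1/f₁ − 1/d_o1 = 1/(24.8) − 1/(169) = 0.03441, so d_i1 = 29.07 cm.
The intermediate image is 29.07 cm to the right of lens 1, which is 56.4 − (29.07) = 27.33 cm to the left of lens 2, so d_o2 = +27.33 cm.
Lens 2: 1/d_i2 = 1/f₂ − 1/d_o2 = 1/(37.0) − 1/(27.33) = -0.009563, so d_i2 = -105 cm.
The final image is virtual, 105 cm to the left of lens 2 (overall magnification ≈ -0.66).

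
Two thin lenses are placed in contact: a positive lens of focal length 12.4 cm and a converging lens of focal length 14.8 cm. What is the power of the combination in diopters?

P₁ = 1/f₁ = 1/(0.124 m) = +8.065 D; P₂ = 1/f₂ = 1/(0.148 m) = +6.757 D.
For thin lenses in contact, P = P₁ + P₂ = (+8.065) + (+6.757) = +14.8 D.

P = +14.8 D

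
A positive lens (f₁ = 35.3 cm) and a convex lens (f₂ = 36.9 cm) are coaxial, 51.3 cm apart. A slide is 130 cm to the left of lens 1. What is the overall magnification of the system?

m = -0.404

Lens 1: 1/d_i1 = 1/(35.3) − 1/(130) = 0.02064, so d_i1 = 48.46 cm; m₁ = −d_i1/d_o1 = -0.3728.
d_o2 = 51.3 − (48.46) = 2.840 cm.
Lens 2: 1/d_i2 = 1/(36.9) − 1/(2.840) = -0.3250, so d_i2 = -3.077 cm; m₂ = −d_i2/d_o2 = +1.083.
m = m₁·m₂ = (-0.3728)(+1.083) = -0.404.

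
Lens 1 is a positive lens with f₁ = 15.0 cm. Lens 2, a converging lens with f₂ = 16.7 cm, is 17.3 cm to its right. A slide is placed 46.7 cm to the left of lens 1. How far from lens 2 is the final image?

Lens 1: 1/d_i1 = 1/f₁ − 1/d_o1 = 1/(15.0) − 1/(46.7) = 0.04525, so d_i1 = 22.10 cm.
The intermediate image is 22.10 cm to the right of lens 1, which lies 4.800 cm to the right of lens 2 — a virtual object — so d_o2 = −4.800 cm.
Lens 2: 1/d_i2 = 1/f₂ − 1/d_o2 = 1/(16.7) − 1/(-4.800) = 0.2682, so d_i2 = 3.73 cm.
The final image is real, 3.73 cm to the right of lens 2 (overall magnification ≈ -0.37).

3.73 cm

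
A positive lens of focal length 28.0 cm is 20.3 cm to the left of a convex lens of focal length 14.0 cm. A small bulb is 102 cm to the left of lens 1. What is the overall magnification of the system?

Lens 1: 1/d_i1 = 1/(28.0) − 1/(102) = 0.02591, so d_i1 = 38.59 cm; m₁ = −d_i1/d_o1 = -0.3783.
d_o2 = 20.3 − (38.59) = -18.29 cm (virtual object).
Lens 2: 1/d_i2 = 1/(14.0) − 1/(-18.29) = 0.1261, so d_i2 = 7.930 cm; m₂ = −d_i2/d_o2 = +0.4336.
m = m₁·m₂ = (-0.3783)(+0.4336) = -0.164.

m = -0.164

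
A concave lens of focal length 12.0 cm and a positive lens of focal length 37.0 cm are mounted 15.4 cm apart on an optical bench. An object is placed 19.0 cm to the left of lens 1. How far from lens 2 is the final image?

Lens 1 is diverging, so f₁ = −12.0 cm.
Lens 1: 1/d_i1 = 1/f₁ − 1/d_o1 = 1/(-12.0) − 1/(19.0) = -0.1360, so d_i1 = -7.355 cm.
The intermediate image is 7.355 cm to the left of lens 1 (virtual), which is 15.4 − (-7.355) = 22.76 cm to the left of lens 2, so d_o2 = +22.76 cm.
Lens 2: 1/d_i2 = 1/f₂ − 1/d_o2 = 1/(37.0) − 1/(22.76) = -0.01691, so d_i2 = -59.1 cm.
The final image is virtual, 59.1 cm to the left of lens 2 (overall magnification ≈ 1.0).

59.1 cm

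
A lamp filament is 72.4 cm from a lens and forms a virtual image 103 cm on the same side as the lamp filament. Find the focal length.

Virtual image ⇒ d_i = −103 cm.
1/f = 1/d_o + 1/d_i = 1/(72.4) + 1/(-103) = 0.004103, so f = 244 cm.
Since f is positive, the lens is converging.

f = 244 cm (converging)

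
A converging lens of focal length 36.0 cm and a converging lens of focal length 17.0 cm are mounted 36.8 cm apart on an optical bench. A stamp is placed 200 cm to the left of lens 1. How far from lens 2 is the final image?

5.01 cm

Lens 1: 1/d_i1 = 1/f₁ − 1/d_o1 = 1/(36.0) − 1/(200) = 0.02278, so d_i1 = 43.90 cm.
The intermediate image is 43.90 cm to the right of lens 1, which lies 7.100 cm to the right of lens 2 — a virtual object — so d_o2 = −7.100 cm.
Lens 2: 1/d_i2 = 1/f₂ − 1/d_o2 = 1/(17.0) − 1/(-7.100) = 0.1997, so d_i2 = 5.01 cm.
The final image is real, 5.01 cm to the right of lens 2 (overall magnification ≈ -0.15).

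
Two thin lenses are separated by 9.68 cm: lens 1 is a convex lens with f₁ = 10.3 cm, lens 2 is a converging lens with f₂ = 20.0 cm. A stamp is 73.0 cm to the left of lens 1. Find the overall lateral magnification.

Lens 1: 1/d_i1 = 1/(10.3) − 1/(73.0) = 0.08339, so d_i1 = 11.99 cm; m₁ = −d_i1/d_o1 = -0.1642.
d_o2 = 9.68 − (11.99) = -2.310 cm (virtual object).
Lens 2: 1/d_i2 = 1/(20.0) − 1/(-2.310) = 0.4829, so d_i2 = 2.071 cm; m₂ = −d_i2/d_o2 = +0.8965.
m = m₁·m₂ = (-0.1642)(+0.8965) = -0.147.

m = -0.147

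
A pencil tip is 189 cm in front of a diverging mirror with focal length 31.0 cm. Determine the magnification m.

For a diverging mirror, f = -31.0 cm.
1/d_i = 1/f − 1/d_o = 1/(-31.00) − 1/(189) = -0.03755, so d_i = -26.63 cm.
m = −d_i/d_o = −(-26.63)/(189) = +0.141.
The image is virtual, upright and reduced, behind the mirror.

m = +0.141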